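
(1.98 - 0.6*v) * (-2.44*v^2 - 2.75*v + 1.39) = 1.464*v^3 - 3.1812*v^2 - 6.279*v + 2.7522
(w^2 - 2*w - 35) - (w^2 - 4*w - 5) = 2*w - 30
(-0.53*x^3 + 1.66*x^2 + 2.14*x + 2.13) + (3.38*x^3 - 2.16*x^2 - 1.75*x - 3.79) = 2.85*x^3 - 0.5*x^2 + 0.39*x - 1.66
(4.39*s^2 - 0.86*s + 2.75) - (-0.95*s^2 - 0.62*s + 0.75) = 5.34*s^2 - 0.24*s + 2.0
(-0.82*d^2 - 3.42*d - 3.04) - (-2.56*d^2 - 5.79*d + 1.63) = 1.74*d^2 + 2.37*d - 4.67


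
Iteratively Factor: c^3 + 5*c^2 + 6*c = (c + 2)*(c^2 + 3*c) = (c + 2)*(c + 3)*(c)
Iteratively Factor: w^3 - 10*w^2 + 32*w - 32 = (w - 4)*(w^2 - 6*w + 8) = (w - 4)^2*(w - 2)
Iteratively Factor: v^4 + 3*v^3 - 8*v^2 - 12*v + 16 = (v + 2)*(v^3 + v^2 - 10*v + 8) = (v - 1)*(v + 2)*(v^2 + 2*v - 8) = (v - 1)*(v + 2)*(v + 4)*(v - 2)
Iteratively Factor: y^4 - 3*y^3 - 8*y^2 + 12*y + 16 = (y - 2)*(y^3 - y^2 - 10*y - 8) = (y - 4)*(y - 2)*(y^2 + 3*y + 2) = (y - 4)*(y - 2)*(y + 2)*(y + 1)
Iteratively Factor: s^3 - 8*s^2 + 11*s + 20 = (s - 4)*(s^2 - 4*s - 5) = (s - 5)*(s - 4)*(s + 1)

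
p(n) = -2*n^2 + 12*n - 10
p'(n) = 12 - 4*n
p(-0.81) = -21.03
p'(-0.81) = 15.24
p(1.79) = 5.07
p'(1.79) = 4.84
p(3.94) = 6.23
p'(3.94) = -3.76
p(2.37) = 7.21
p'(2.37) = 2.52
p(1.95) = 5.80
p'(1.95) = 4.20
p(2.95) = 8.00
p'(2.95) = 0.20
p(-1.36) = -30.02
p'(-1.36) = 17.44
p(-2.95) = -62.80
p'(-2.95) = 23.80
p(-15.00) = -640.00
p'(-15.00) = 72.00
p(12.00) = -154.00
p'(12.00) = -36.00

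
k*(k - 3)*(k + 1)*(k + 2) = k^4 - 7*k^2 - 6*k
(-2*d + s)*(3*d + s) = -6*d^2 + d*s + s^2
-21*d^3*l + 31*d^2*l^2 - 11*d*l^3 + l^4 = l*(-7*d + l)*(-3*d + l)*(-d + l)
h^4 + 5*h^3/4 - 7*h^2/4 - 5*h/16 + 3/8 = (h - 3/4)*(h - 1/2)*(h + 1/2)*(h + 2)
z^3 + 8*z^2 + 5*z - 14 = (z - 1)*(z + 2)*(z + 7)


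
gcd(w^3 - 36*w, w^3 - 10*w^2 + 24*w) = w^2 - 6*w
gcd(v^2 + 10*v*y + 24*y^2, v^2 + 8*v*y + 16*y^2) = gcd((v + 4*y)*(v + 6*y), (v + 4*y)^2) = v + 4*y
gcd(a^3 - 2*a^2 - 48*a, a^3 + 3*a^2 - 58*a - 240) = a^2 - 2*a - 48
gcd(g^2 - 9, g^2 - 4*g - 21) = g + 3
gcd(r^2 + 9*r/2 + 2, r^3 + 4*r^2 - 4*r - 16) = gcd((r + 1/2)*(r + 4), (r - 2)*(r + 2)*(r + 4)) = r + 4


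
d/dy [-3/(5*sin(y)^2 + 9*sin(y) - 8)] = 3*(10*sin(y) + 9)*cos(y)/(5*sin(y)^2 + 9*sin(y) - 8)^2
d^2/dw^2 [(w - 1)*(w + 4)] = 2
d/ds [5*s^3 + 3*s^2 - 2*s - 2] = 15*s^2 + 6*s - 2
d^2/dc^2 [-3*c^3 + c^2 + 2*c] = 2 - 18*c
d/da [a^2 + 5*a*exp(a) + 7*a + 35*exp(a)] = 5*a*exp(a) + 2*a + 40*exp(a) + 7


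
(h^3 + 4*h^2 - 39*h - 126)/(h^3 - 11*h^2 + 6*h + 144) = (h + 7)/(h - 8)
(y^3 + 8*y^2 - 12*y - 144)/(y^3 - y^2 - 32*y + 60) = (y^2 + 2*y - 24)/(y^2 - 7*y + 10)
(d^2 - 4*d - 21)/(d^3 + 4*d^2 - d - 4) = (d^2 - 4*d - 21)/(d^3 + 4*d^2 - d - 4)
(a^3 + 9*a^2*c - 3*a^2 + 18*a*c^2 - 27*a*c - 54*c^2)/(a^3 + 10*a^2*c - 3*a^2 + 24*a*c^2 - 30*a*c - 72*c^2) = (a + 3*c)/(a + 4*c)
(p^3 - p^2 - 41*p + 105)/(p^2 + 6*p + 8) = (p^3 - p^2 - 41*p + 105)/(p^2 + 6*p + 8)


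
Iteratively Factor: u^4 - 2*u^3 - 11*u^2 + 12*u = (u - 4)*(u^3 + 2*u^2 - 3*u) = u*(u - 4)*(u^2 + 2*u - 3) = u*(u - 4)*(u - 1)*(u + 3)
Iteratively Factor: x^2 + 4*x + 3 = (x + 1)*(x + 3)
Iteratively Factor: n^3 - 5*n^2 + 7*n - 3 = (n - 3)*(n^2 - 2*n + 1) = (n - 3)*(n - 1)*(n - 1)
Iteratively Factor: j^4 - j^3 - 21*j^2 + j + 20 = (j + 1)*(j^3 - 2*j^2 - 19*j + 20) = (j - 1)*(j + 1)*(j^2 - j - 20) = (j - 1)*(j + 1)*(j + 4)*(j - 5)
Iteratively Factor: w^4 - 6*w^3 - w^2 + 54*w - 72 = (w - 3)*(w^3 - 3*w^2 - 10*w + 24) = (w - 3)*(w - 2)*(w^2 - w - 12) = (w - 4)*(w - 3)*(w - 2)*(w + 3)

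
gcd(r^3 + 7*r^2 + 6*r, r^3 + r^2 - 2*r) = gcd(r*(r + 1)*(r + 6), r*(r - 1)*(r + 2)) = r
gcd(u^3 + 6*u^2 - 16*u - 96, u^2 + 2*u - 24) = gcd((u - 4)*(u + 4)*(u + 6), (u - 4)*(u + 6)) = u^2 + 2*u - 24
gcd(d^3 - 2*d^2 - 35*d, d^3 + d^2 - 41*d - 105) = d^2 - 2*d - 35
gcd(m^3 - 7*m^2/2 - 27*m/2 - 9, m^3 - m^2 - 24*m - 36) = m - 6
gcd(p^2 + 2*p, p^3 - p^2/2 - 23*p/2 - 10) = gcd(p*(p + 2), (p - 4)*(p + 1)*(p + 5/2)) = 1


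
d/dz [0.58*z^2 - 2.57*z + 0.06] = 1.16*z - 2.57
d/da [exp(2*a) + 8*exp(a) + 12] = 2*(exp(a) + 4)*exp(a)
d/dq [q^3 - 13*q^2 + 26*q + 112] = 3*q^2 - 26*q + 26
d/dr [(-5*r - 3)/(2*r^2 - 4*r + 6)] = (5*r^2 + 6*r - 21)/(2*(r^4 - 4*r^3 + 10*r^2 - 12*r + 9))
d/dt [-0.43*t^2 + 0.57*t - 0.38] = 0.57 - 0.86*t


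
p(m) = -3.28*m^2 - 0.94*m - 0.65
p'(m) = -6.56*m - 0.94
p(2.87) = -30.36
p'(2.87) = -19.77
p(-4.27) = -56.44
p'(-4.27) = 27.07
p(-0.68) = -1.53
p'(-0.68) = 3.52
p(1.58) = -10.32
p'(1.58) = -11.30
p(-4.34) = -58.35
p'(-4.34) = 27.53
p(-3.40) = -35.37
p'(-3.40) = 21.36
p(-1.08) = -3.46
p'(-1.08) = 6.14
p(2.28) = -19.84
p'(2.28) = -15.90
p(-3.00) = -27.35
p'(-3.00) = 18.74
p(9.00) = -274.79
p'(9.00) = -59.98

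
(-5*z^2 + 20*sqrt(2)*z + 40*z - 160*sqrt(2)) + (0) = -5*z^2 + 20*sqrt(2)*z + 40*z - 160*sqrt(2)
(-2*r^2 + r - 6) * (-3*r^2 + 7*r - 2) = 6*r^4 - 17*r^3 + 29*r^2 - 44*r + 12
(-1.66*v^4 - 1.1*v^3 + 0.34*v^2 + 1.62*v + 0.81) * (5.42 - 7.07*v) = 11.7362*v^5 - 1.2202*v^4 - 8.3658*v^3 - 9.6106*v^2 + 3.0537*v + 4.3902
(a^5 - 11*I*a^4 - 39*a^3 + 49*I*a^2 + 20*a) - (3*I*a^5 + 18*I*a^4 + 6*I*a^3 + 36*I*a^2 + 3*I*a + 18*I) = a^5 - 3*I*a^5 - 29*I*a^4 - 39*a^3 - 6*I*a^3 + 13*I*a^2 + 20*a - 3*I*a - 18*I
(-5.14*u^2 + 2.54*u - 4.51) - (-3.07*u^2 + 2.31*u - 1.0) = -2.07*u^2 + 0.23*u - 3.51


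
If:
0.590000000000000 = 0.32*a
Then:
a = 1.84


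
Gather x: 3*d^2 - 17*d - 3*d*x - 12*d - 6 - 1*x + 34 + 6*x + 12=3*d^2 - 29*d + x*(5 - 3*d) + 40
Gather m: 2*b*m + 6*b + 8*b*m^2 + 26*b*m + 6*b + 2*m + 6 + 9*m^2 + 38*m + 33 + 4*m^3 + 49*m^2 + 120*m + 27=12*b + 4*m^3 + m^2*(8*b + 58) + m*(28*b + 160) + 66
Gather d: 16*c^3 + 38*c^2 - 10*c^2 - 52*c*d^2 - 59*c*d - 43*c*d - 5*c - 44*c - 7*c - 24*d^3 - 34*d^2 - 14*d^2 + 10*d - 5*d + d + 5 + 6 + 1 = 16*c^3 + 28*c^2 - 56*c - 24*d^3 + d^2*(-52*c - 48) + d*(6 - 102*c) + 12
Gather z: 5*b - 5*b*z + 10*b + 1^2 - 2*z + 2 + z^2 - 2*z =15*b + z^2 + z*(-5*b - 4) + 3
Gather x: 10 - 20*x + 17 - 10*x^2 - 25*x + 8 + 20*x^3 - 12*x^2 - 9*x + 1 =20*x^3 - 22*x^2 - 54*x + 36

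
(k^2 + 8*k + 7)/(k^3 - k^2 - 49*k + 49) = (k + 1)/(k^2 - 8*k + 7)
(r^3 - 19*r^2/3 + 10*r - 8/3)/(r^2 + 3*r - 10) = (3*r^2 - 13*r + 4)/(3*(r + 5))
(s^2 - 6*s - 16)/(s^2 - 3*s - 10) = (s - 8)/(s - 5)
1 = 1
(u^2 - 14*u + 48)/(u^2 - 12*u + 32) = (u - 6)/(u - 4)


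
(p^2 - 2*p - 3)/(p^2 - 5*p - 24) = (-p^2 + 2*p + 3)/(-p^2 + 5*p + 24)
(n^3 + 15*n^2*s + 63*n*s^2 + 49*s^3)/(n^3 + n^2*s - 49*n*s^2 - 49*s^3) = (-n - 7*s)/(-n + 7*s)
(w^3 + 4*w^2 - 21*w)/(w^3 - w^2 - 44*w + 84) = w*(w - 3)/(w^2 - 8*w + 12)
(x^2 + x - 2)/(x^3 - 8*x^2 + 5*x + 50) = (x - 1)/(x^2 - 10*x + 25)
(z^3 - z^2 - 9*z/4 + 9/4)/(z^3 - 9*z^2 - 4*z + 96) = (z^3 - z^2 - 9*z/4 + 9/4)/(z^3 - 9*z^2 - 4*z + 96)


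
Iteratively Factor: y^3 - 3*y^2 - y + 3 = (y + 1)*(y^2 - 4*y + 3) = (y - 1)*(y + 1)*(y - 3)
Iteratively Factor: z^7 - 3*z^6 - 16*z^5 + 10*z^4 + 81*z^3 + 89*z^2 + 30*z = (z + 1)*(z^6 - 4*z^5 - 12*z^4 + 22*z^3 + 59*z^2 + 30*z) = (z + 1)^2*(z^5 - 5*z^4 - 7*z^3 + 29*z^2 + 30*z) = (z - 3)*(z + 1)^2*(z^4 - 2*z^3 - 13*z^2 - 10*z) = (z - 3)*(z + 1)^2*(z + 2)*(z^3 - 4*z^2 - 5*z) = (z - 3)*(z + 1)^3*(z + 2)*(z^2 - 5*z) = (z - 5)*(z - 3)*(z + 1)^3*(z + 2)*(z)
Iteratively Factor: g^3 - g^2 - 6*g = (g + 2)*(g^2 - 3*g) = (g - 3)*(g + 2)*(g)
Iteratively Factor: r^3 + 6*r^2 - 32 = (r - 2)*(r^2 + 8*r + 16) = (r - 2)*(r + 4)*(r + 4)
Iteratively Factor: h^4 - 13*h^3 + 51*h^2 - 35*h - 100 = (h + 1)*(h^3 - 14*h^2 + 65*h - 100) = (h - 4)*(h + 1)*(h^2 - 10*h + 25) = (h - 5)*(h - 4)*(h + 1)*(h - 5)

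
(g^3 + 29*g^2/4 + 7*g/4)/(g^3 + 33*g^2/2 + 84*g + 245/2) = g*(4*g + 1)/(2*(2*g^2 + 19*g + 35))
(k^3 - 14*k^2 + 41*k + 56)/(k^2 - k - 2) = (k^2 - 15*k + 56)/(k - 2)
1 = 1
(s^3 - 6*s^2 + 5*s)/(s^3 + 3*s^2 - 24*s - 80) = s*(s - 1)/(s^2 + 8*s + 16)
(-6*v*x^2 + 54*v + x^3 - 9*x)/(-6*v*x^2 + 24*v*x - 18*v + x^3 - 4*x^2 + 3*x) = (x + 3)/(x - 1)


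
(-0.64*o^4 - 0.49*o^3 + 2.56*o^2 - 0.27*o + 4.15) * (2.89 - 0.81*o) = 0.5184*o^5 - 1.4527*o^4 - 3.4897*o^3 + 7.6171*o^2 - 4.1418*o + 11.9935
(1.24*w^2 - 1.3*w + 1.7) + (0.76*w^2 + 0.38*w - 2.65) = 2.0*w^2 - 0.92*w - 0.95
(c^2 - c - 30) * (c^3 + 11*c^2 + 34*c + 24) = c^5 + 10*c^4 - 7*c^3 - 340*c^2 - 1044*c - 720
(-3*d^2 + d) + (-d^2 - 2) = -4*d^2 + d - 2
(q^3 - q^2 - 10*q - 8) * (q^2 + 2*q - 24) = q^5 + q^4 - 36*q^3 - 4*q^2 + 224*q + 192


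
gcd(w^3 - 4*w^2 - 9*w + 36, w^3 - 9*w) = w^2 - 9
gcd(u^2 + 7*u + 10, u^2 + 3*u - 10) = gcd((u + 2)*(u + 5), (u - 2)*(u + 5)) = u + 5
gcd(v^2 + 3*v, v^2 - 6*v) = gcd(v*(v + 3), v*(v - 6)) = v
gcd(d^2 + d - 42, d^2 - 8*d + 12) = d - 6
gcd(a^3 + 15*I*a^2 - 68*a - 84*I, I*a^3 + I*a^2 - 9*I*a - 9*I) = 1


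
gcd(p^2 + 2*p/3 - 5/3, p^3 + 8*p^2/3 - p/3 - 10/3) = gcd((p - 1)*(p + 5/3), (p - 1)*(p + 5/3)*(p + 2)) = p^2 + 2*p/3 - 5/3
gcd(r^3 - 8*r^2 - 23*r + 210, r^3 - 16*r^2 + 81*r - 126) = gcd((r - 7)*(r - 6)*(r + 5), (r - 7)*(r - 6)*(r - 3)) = r^2 - 13*r + 42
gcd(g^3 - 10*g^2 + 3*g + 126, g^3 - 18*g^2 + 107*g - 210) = g^2 - 13*g + 42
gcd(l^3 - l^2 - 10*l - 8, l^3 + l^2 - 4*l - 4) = l^2 + 3*l + 2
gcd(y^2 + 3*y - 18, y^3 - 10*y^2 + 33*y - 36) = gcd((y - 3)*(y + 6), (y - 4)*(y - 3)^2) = y - 3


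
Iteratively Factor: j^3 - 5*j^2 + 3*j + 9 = (j - 3)*(j^2 - 2*j - 3) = (j - 3)^2*(j + 1)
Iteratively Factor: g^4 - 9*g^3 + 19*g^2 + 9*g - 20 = (g - 5)*(g^3 - 4*g^2 - g + 4) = (g - 5)*(g - 4)*(g^2 - 1) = (g - 5)*(g - 4)*(g + 1)*(g - 1)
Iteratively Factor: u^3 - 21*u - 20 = (u + 4)*(u^2 - 4*u - 5) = (u + 1)*(u + 4)*(u - 5)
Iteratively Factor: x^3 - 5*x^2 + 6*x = (x - 3)*(x^2 - 2*x) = x*(x - 3)*(x - 2)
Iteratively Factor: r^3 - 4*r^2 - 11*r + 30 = (r + 3)*(r^2 - 7*r + 10) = (r - 5)*(r + 3)*(r - 2)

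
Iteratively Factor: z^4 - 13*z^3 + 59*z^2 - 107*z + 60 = (z - 4)*(z^3 - 9*z^2 + 23*z - 15) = (z - 5)*(z - 4)*(z^2 - 4*z + 3) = (z - 5)*(z - 4)*(z - 3)*(z - 1)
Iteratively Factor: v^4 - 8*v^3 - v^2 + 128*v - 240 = (v + 4)*(v^3 - 12*v^2 + 47*v - 60) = (v - 3)*(v + 4)*(v^2 - 9*v + 20) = (v - 4)*(v - 3)*(v + 4)*(v - 5)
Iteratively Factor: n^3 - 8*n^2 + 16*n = (n - 4)*(n^2 - 4*n) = n*(n - 4)*(n - 4)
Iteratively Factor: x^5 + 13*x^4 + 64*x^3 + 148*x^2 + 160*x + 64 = (x + 4)*(x^4 + 9*x^3 + 28*x^2 + 36*x + 16) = (x + 4)^2*(x^3 + 5*x^2 + 8*x + 4) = (x + 2)*(x + 4)^2*(x^2 + 3*x + 2) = (x + 1)*(x + 2)*(x + 4)^2*(x + 2)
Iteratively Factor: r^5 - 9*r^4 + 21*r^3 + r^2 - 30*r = (r - 2)*(r^4 - 7*r^3 + 7*r^2 + 15*r) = (r - 5)*(r - 2)*(r^3 - 2*r^2 - 3*r) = (r - 5)*(r - 2)*(r + 1)*(r^2 - 3*r) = (r - 5)*(r - 3)*(r - 2)*(r + 1)*(r)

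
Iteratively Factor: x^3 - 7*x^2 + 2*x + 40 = (x - 5)*(x^2 - 2*x - 8) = (x - 5)*(x + 2)*(x - 4)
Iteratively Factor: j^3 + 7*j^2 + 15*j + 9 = (j + 3)*(j^2 + 4*j + 3) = (j + 3)^2*(j + 1)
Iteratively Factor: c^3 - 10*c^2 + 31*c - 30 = (c - 3)*(c^2 - 7*c + 10) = (c - 3)*(c - 2)*(c - 5)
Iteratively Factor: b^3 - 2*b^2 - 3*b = (b - 3)*(b^2 + b) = b*(b - 3)*(b + 1)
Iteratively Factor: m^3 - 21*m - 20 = (m - 5)*(m^2 + 5*m + 4) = (m - 5)*(m + 4)*(m + 1)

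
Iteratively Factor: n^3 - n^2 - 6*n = (n)*(n^2 - n - 6) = n*(n + 2)*(n - 3)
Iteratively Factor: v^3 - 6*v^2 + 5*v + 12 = (v - 3)*(v^2 - 3*v - 4) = (v - 3)*(v + 1)*(v - 4)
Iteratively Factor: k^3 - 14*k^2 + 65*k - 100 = (k - 5)*(k^2 - 9*k + 20) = (k - 5)^2*(k - 4)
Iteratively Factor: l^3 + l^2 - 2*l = (l)*(l^2 + l - 2) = l*(l + 2)*(l - 1)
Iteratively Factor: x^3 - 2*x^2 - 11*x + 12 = (x + 3)*(x^2 - 5*x + 4) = (x - 4)*(x + 3)*(x - 1)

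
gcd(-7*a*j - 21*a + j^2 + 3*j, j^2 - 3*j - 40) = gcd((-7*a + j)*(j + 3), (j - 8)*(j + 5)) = 1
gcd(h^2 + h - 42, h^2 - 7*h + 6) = h - 6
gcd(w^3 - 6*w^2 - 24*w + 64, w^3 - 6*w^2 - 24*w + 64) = w^3 - 6*w^2 - 24*w + 64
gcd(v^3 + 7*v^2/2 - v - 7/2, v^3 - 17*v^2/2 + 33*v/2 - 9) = v - 1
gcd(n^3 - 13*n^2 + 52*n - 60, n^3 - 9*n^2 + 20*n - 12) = n^2 - 8*n + 12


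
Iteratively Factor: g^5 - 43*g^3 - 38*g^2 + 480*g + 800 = (g + 4)*(g^4 - 4*g^3 - 27*g^2 + 70*g + 200) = (g - 5)*(g + 4)*(g^3 + g^2 - 22*g - 40) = (g - 5)*(g + 4)^2*(g^2 - 3*g - 10) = (g - 5)^2*(g + 4)^2*(g + 2)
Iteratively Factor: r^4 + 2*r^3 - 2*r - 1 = (r + 1)*(r^3 + r^2 - r - 1) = (r + 1)^2*(r^2 - 1) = (r + 1)^3*(r - 1)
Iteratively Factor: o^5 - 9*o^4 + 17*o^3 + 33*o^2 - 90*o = (o + 2)*(o^4 - 11*o^3 + 39*o^2 - 45*o) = (o - 3)*(o + 2)*(o^3 - 8*o^2 + 15*o) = (o - 3)^2*(o + 2)*(o^2 - 5*o) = (o - 5)*(o - 3)^2*(o + 2)*(o)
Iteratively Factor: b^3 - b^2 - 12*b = (b - 4)*(b^2 + 3*b) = (b - 4)*(b + 3)*(b)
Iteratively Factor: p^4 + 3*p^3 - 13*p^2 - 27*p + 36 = (p - 3)*(p^3 + 6*p^2 + 5*p - 12) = (p - 3)*(p + 4)*(p^2 + 2*p - 3) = (p - 3)*(p + 3)*(p + 4)*(p - 1)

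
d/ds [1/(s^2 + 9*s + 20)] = (-2*s - 9)/(s^2 + 9*s + 20)^2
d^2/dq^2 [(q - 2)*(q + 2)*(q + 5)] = 6*q + 10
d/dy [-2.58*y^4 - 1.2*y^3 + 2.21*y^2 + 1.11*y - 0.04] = -10.32*y^3 - 3.6*y^2 + 4.42*y + 1.11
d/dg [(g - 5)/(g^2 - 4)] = (g^2 - 2*g*(g - 5) - 4)/(g^2 - 4)^2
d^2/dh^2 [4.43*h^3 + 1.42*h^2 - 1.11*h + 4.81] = 26.58*h + 2.84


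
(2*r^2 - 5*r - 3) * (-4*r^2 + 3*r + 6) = -8*r^4 + 26*r^3 + 9*r^2 - 39*r - 18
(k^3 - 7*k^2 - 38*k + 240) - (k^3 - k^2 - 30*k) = -6*k^2 - 8*k + 240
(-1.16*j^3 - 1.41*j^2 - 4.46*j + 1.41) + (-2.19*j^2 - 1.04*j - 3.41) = -1.16*j^3 - 3.6*j^2 - 5.5*j - 2.0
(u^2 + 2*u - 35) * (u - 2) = u^3 - 39*u + 70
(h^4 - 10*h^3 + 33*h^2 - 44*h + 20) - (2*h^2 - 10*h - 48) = h^4 - 10*h^3 + 31*h^2 - 34*h + 68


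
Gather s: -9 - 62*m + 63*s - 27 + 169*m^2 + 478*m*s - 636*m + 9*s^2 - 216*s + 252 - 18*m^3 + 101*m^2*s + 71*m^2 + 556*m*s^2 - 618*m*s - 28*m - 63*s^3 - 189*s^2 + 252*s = -18*m^3 + 240*m^2 - 726*m - 63*s^3 + s^2*(556*m - 180) + s*(101*m^2 - 140*m + 99) + 216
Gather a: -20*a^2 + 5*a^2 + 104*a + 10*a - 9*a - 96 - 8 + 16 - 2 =-15*a^2 + 105*a - 90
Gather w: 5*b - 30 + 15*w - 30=5*b + 15*w - 60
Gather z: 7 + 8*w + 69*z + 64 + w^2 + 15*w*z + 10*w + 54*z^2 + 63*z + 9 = w^2 + 18*w + 54*z^2 + z*(15*w + 132) + 80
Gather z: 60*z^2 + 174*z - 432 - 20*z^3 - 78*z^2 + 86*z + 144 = -20*z^3 - 18*z^2 + 260*z - 288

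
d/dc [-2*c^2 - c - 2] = -4*c - 1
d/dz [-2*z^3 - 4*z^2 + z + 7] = -6*z^2 - 8*z + 1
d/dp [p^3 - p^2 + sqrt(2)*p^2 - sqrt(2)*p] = 3*p^2 - 2*p + 2*sqrt(2)*p - sqrt(2)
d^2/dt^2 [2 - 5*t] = 0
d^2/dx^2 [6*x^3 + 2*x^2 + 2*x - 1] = 36*x + 4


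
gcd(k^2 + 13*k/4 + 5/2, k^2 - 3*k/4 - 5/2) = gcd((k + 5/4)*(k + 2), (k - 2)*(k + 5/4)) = k + 5/4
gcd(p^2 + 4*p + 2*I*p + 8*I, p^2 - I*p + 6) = p + 2*I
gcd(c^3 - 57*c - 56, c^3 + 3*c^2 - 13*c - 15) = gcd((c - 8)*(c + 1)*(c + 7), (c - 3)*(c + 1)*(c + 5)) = c + 1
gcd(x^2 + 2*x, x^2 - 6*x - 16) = x + 2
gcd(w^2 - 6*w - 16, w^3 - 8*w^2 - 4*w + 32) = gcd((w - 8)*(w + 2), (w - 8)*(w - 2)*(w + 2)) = w^2 - 6*w - 16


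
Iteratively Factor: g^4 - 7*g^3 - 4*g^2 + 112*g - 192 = (g - 4)*(g^3 - 3*g^2 - 16*g + 48) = (g - 4)*(g - 3)*(g^2 - 16) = (g - 4)*(g - 3)*(g + 4)*(g - 4)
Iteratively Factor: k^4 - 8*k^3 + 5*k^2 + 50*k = (k - 5)*(k^3 - 3*k^2 - 10*k) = (k - 5)*(k + 2)*(k^2 - 5*k) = k*(k - 5)*(k + 2)*(k - 5)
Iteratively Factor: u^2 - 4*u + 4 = (u - 2)*(u - 2)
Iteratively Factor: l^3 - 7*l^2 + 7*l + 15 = (l + 1)*(l^2 - 8*l + 15) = (l - 3)*(l + 1)*(l - 5)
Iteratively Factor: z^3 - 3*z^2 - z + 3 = (z - 1)*(z^2 - 2*z - 3) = (z - 1)*(z + 1)*(z - 3)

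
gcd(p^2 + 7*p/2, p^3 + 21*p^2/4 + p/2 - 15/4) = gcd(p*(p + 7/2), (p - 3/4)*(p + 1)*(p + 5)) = 1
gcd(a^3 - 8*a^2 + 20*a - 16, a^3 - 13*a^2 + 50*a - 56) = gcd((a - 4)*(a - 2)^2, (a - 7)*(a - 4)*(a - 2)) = a^2 - 6*a + 8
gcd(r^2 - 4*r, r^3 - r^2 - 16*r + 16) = r - 4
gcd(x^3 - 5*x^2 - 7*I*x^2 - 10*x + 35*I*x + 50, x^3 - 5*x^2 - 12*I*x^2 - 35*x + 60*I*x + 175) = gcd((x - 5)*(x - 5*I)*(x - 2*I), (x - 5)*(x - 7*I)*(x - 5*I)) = x^2 + x*(-5 - 5*I) + 25*I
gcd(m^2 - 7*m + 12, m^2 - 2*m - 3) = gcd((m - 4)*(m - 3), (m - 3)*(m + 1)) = m - 3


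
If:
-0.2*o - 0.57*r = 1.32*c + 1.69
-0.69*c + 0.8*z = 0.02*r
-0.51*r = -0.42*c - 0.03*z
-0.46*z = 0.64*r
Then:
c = 0.00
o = -8.45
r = 0.00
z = 0.00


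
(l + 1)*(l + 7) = l^2 + 8*l + 7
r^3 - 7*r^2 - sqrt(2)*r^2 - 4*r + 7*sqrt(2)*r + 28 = (r - 7)*(r - 2*sqrt(2))*(r + sqrt(2))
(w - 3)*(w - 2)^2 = w^3 - 7*w^2 + 16*w - 12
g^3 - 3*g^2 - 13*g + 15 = (g - 5)*(g - 1)*(g + 3)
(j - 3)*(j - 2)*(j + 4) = j^3 - j^2 - 14*j + 24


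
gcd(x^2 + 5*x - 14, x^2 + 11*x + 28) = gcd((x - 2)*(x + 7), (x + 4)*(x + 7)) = x + 7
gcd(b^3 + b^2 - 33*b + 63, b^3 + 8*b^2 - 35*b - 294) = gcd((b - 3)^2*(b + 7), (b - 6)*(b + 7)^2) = b + 7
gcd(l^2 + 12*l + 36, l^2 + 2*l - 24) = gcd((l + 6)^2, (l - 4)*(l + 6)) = l + 6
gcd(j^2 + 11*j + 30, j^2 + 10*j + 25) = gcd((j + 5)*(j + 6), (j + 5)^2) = j + 5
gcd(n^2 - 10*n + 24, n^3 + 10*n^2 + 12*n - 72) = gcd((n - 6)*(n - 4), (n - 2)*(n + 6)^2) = 1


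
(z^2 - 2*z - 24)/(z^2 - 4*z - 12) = (z + 4)/(z + 2)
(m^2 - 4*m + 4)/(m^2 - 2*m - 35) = (-m^2 + 4*m - 4)/(-m^2 + 2*m + 35)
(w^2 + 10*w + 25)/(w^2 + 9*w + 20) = (w + 5)/(w + 4)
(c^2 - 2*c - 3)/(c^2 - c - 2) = (c - 3)/(c - 2)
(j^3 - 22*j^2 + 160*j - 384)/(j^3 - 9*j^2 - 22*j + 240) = (j - 8)/(j + 5)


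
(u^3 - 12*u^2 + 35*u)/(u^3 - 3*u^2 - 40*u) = (-u^2 + 12*u - 35)/(-u^2 + 3*u + 40)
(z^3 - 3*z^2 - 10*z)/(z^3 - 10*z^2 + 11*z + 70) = z/(z - 7)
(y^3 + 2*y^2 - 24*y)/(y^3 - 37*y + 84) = y*(y + 6)/(y^2 + 4*y - 21)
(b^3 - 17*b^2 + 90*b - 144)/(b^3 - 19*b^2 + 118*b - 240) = (b - 3)/(b - 5)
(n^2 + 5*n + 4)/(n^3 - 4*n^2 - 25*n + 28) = (n + 1)/(n^2 - 8*n + 7)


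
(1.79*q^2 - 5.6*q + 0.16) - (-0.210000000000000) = 1.79*q^2 - 5.6*q + 0.37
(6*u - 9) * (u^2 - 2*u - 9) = 6*u^3 - 21*u^2 - 36*u + 81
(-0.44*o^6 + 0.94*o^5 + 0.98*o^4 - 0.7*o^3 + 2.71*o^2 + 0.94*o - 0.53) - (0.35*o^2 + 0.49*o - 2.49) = -0.44*o^6 + 0.94*o^5 + 0.98*o^4 - 0.7*o^3 + 2.36*o^2 + 0.45*o + 1.96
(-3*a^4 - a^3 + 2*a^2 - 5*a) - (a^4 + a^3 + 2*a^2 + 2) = -4*a^4 - 2*a^3 - 5*a - 2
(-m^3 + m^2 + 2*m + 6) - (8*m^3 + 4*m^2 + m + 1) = -9*m^3 - 3*m^2 + m + 5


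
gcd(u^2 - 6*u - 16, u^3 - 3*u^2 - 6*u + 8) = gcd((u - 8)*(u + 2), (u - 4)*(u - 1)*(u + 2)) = u + 2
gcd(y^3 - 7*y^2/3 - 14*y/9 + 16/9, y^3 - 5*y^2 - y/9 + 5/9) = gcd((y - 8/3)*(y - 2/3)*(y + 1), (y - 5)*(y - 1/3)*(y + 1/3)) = 1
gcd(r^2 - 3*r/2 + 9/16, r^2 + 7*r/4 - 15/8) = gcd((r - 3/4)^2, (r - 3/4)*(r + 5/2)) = r - 3/4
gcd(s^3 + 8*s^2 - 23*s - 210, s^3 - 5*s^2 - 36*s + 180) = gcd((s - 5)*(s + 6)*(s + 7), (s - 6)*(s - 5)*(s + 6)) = s^2 + s - 30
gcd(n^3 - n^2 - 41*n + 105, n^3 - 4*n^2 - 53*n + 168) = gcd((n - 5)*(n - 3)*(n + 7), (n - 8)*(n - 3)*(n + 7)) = n^2 + 4*n - 21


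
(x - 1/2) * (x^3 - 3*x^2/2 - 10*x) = x^4 - 2*x^3 - 37*x^2/4 + 5*x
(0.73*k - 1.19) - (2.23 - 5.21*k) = 5.94*k - 3.42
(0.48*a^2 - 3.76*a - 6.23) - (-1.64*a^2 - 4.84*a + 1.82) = 2.12*a^2 + 1.08*a - 8.05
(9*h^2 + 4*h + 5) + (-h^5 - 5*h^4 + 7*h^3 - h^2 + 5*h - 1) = -h^5 - 5*h^4 + 7*h^3 + 8*h^2 + 9*h + 4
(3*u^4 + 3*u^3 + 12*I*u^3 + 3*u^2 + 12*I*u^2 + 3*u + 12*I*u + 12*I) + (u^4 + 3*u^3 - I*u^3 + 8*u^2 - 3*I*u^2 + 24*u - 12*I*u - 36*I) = 4*u^4 + 6*u^3 + 11*I*u^3 + 11*u^2 + 9*I*u^2 + 27*u - 24*I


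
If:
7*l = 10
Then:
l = 10/7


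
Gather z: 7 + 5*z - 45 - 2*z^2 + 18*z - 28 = -2*z^2 + 23*z - 66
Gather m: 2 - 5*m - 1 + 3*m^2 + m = 3*m^2 - 4*m + 1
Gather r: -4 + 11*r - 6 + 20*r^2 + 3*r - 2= 20*r^2 + 14*r - 12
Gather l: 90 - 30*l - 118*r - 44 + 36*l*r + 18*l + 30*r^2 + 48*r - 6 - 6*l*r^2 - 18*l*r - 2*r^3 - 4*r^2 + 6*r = l*(-6*r^2 + 18*r - 12) - 2*r^3 + 26*r^2 - 64*r + 40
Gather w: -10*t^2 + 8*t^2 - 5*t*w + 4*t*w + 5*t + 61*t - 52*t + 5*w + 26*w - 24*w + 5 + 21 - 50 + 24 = -2*t^2 + 14*t + w*(7 - t)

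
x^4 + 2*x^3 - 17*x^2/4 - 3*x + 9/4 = (x - 3/2)*(x - 1/2)*(x + 1)*(x + 3)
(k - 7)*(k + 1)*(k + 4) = k^3 - 2*k^2 - 31*k - 28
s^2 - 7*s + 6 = (s - 6)*(s - 1)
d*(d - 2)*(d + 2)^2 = d^4 + 2*d^3 - 4*d^2 - 8*d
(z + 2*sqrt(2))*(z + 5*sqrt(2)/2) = z^2 + 9*sqrt(2)*z/2 + 10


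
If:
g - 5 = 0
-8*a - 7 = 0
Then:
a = -7/8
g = 5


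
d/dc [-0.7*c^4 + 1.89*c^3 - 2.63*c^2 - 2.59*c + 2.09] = -2.8*c^3 + 5.67*c^2 - 5.26*c - 2.59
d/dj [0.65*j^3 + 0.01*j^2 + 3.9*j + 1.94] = 1.95*j^2 + 0.02*j + 3.9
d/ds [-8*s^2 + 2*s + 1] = 2 - 16*s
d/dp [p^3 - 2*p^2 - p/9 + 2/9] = 3*p^2 - 4*p - 1/9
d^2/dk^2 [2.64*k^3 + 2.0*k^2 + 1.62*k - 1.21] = 15.84*k + 4.0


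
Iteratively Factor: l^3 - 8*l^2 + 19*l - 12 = (l - 1)*(l^2 - 7*l + 12) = (l - 3)*(l - 1)*(l - 4)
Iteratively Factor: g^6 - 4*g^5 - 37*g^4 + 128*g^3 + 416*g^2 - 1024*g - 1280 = (g + 1)*(g^5 - 5*g^4 - 32*g^3 + 160*g^2 + 256*g - 1280) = (g - 5)*(g + 1)*(g^4 - 32*g^2 + 256) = (g - 5)*(g - 4)*(g + 1)*(g^3 + 4*g^2 - 16*g - 64) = (g - 5)*(g - 4)^2*(g + 1)*(g^2 + 8*g + 16) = (g - 5)*(g - 4)^2*(g + 1)*(g + 4)*(g + 4)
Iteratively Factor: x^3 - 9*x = (x + 3)*(x^2 - 3*x) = x*(x + 3)*(x - 3)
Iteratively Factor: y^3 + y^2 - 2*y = (y - 1)*(y^2 + 2*y) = y*(y - 1)*(y + 2)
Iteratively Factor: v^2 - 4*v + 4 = (v - 2)*(v - 2)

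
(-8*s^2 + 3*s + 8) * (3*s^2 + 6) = -24*s^4 + 9*s^3 - 24*s^2 + 18*s + 48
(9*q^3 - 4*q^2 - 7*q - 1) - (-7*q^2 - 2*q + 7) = 9*q^3 + 3*q^2 - 5*q - 8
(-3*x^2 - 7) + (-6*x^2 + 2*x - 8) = -9*x^2 + 2*x - 15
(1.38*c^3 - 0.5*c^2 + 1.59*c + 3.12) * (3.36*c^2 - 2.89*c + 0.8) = 4.6368*c^5 - 5.6682*c^4 + 7.8914*c^3 + 5.4881*c^2 - 7.7448*c + 2.496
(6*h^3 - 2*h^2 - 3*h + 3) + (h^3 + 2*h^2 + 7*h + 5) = 7*h^3 + 4*h + 8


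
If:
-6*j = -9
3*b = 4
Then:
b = 4/3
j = 3/2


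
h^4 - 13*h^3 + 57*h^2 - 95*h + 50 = (h - 5)^2*(h - 2)*(h - 1)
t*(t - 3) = t^2 - 3*t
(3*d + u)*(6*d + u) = 18*d^2 + 9*d*u + u^2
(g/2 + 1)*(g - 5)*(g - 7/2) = g^3/2 - 13*g^2/4 + g/4 + 35/2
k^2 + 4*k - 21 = (k - 3)*(k + 7)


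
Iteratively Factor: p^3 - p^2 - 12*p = (p - 4)*(p^2 + 3*p) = p*(p - 4)*(p + 3)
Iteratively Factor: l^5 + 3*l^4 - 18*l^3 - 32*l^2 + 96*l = (l + 4)*(l^4 - l^3 - 14*l^2 + 24*l) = (l + 4)^2*(l^3 - 5*l^2 + 6*l) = l*(l + 4)^2*(l^2 - 5*l + 6) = l*(l - 3)*(l + 4)^2*(l - 2)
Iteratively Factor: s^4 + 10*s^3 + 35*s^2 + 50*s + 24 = (s + 4)*(s^3 + 6*s^2 + 11*s + 6) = (s + 2)*(s + 4)*(s^2 + 4*s + 3) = (s + 1)*(s + 2)*(s + 4)*(s + 3)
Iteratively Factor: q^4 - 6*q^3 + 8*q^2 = (q)*(q^3 - 6*q^2 + 8*q) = q*(q - 2)*(q^2 - 4*q) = q*(q - 4)*(q - 2)*(q)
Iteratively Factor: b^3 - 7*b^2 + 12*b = (b)*(b^2 - 7*b + 12) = b*(b - 3)*(b - 4)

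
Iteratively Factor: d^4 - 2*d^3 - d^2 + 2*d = (d)*(d^3 - 2*d^2 - d + 2) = d*(d - 1)*(d^2 - d - 2) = d*(d - 2)*(d - 1)*(d + 1)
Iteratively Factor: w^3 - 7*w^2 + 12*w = (w - 4)*(w^2 - 3*w) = (w - 4)*(w - 3)*(w)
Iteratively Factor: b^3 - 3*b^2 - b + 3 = (b + 1)*(b^2 - 4*b + 3) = (b - 1)*(b + 1)*(b - 3)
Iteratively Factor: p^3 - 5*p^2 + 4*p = (p)*(p^2 - 5*p + 4) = p*(p - 1)*(p - 4)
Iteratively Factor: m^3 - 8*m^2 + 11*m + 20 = (m - 5)*(m^2 - 3*m - 4) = (m - 5)*(m - 4)*(m + 1)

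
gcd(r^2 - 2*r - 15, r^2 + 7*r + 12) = r + 3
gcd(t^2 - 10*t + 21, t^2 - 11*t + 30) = 1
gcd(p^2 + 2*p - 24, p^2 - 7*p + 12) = p - 4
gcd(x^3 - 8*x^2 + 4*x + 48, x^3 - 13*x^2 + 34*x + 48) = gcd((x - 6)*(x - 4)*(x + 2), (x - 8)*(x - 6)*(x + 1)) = x - 6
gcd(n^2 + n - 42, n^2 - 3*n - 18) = n - 6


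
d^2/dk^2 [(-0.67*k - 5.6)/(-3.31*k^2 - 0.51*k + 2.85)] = ((0.67*k + 5.6)*(6.62*k + 0.51)*(13.24*k + 1.02) - (13.3062*k + 37.7554)*(3.31*k^2 + 0.51*k - 2.85))/(3.31*k^2 + 0.51*k - 2.85)^3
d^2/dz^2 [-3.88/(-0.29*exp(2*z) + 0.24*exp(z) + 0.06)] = ((0.9312 - 4.5008*exp(z))*(-0.29*exp(2*z) + 0.24*exp(z) + 0.06) - 3.88*(0.58*exp(z) - 0.24)*(1.16*exp(z) - 0.48)*exp(z))*exp(z)/(-0.29*exp(2*z) + 0.24*exp(z) + 0.06)^3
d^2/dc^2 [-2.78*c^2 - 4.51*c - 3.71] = -5.56000000000000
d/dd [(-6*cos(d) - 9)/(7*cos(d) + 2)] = -51*sin(d)/(7*cos(d) + 2)^2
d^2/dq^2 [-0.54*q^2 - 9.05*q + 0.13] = -1.08000000000000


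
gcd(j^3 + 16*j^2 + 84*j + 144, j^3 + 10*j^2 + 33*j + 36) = j + 4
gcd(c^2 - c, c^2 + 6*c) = c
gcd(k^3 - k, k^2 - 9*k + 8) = k - 1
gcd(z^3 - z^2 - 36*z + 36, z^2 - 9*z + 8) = z - 1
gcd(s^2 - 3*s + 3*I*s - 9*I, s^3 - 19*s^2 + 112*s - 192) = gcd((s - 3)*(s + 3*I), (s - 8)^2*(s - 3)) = s - 3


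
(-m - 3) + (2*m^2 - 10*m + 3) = 2*m^2 - 11*m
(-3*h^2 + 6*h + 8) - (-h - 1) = -3*h^2 + 7*h + 9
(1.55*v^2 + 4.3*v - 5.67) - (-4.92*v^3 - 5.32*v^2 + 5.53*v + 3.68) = 4.92*v^3 + 6.87*v^2 - 1.23*v - 9.35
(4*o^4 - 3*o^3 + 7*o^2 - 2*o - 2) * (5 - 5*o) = -20*o^5 + 35*o^4 - 50*o^3 + 45*o^2 - 10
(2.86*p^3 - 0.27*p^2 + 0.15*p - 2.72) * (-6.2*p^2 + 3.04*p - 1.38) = -17.732*p^5 + 10.3684*p^4 - 5.6976*p^3 + 17.6926*p^2 - 8.4758*p + 3.7536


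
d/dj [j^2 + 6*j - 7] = 2*j + 6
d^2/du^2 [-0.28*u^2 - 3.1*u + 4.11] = -0.560000000000000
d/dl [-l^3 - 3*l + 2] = -3*l^2 - 3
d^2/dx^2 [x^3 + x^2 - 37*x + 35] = 6*x + 2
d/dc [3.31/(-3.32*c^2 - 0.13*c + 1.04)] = (21.9784*c + 0.4303)/(3.32*c^2 + 0.13*c - 1.04)^2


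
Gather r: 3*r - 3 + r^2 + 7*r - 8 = r^2 + 10*r - 11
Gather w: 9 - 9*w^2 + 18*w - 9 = -9*w^2 + 18*w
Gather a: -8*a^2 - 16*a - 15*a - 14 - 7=-8*a^2 - 31*a - 21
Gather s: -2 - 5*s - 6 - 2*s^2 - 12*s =-2*s^2 - 17*s - 8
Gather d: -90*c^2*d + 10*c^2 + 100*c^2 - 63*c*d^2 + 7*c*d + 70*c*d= 110*c^2 - 63*c*d^2 + d*(-90*c^2 + 77*c)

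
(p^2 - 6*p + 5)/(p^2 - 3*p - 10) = (p - 1)/(p + 2)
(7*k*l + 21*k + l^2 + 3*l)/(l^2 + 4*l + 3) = (7*k + l)/(l + 1)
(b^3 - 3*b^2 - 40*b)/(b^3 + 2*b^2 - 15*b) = (b - 8)/(b - 3)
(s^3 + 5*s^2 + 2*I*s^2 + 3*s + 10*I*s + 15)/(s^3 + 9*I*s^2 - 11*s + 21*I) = (s + 5)/(s + 7*I)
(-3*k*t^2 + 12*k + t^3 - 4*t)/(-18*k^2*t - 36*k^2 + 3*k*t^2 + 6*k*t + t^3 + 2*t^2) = (t - 2)/(6*k + t)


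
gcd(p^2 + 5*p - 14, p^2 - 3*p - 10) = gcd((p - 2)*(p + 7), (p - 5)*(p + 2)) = 1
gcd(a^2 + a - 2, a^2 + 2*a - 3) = a - 1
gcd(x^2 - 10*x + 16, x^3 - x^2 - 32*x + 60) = x - 2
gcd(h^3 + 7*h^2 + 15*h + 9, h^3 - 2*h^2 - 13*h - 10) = h + 1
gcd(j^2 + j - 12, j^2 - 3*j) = j - 3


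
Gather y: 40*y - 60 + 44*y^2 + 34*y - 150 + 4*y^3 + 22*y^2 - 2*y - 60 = 4*y^3 + 66*y^2 + 72*y - 270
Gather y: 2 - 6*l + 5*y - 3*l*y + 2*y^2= -6*l + 2*y^2 + y*(5 - 3*l) + 2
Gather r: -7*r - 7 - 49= -7*r - 56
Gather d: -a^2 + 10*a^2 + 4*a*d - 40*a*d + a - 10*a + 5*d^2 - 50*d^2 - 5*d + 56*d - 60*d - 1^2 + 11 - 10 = 9*a^2 - 9*a - 45*d^2 + d*(-36*a - 9)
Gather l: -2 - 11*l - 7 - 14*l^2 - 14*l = -14*l^2 - 25*l - 9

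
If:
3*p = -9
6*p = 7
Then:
No Solution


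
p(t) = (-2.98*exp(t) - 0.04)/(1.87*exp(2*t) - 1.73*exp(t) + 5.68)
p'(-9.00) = 0.00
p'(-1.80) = -0.09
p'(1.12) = 0.34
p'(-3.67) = -0.01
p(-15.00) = -0.00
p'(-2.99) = -0.03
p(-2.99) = -0.03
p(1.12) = -0.51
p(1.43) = -0.40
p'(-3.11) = -0.02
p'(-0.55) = -0.31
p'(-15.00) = 0.00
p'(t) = (-2.98*exp(t) - 0.04)*(-3.74*exp(2*t) + 1.73*exp(t))/(1.87*exp(2*t) - 1.73*exp(t) + 5.68)^2 - 2.98*exp(t)/(1.87*exp(2*t) - 1.73*exp(t) + 5.68) = (5.5726*exp(2*t) + 0.1496*exp(t) - 16.9956)*exp(t)/(3.4969*exp(4*t) - 6.4702*exp(3*t) + 24.2361*exp(2*t) - 19.6528*exp(t) + 32.2624)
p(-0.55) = -0.33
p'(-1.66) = -0.11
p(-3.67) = -0.02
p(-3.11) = -0.03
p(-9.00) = -0.00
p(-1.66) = -0.11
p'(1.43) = 0.35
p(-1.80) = -0.10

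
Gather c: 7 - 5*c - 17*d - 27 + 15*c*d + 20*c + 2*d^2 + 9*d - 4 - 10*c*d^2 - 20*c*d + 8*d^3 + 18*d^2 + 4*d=c*(-10*d^2 - 5*d + 15) + 8*d^3 + 20*d^2 - 4*d - 24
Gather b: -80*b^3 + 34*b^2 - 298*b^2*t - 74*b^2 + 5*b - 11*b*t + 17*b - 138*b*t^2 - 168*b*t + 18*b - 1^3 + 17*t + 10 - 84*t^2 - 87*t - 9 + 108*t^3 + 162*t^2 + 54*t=-80*b^3 + b^2*(-298*t - 40) + b*(-138*t^2 - 179*t + 40) + 108*t^3 + 78*t^2 - 16*t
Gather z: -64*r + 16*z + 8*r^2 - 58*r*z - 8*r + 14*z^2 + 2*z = 8*r^2 - 72*r + 14*z^2 + z*(18 - 58*r)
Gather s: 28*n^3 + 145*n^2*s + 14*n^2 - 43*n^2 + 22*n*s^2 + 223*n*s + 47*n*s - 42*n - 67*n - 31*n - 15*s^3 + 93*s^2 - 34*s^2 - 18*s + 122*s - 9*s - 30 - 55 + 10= 28*n^3 - 29*n^2 - 140*n - 15*s^3 + s^2*(22*n + 59) + s*(145*n^2 + 270*n + 95) - 75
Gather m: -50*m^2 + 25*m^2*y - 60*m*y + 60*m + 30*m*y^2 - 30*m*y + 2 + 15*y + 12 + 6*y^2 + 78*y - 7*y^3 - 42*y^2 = m^2*(25*y - 50) + m*(30*y^2 - 90*y + 60) - 7*y^3 - 36*y^2 + 93*y + 14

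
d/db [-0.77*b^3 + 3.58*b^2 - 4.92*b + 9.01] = -2.31*b^2 + 7.16*b - 4.92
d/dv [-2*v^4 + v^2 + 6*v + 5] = -8*v^3 + 2*v + 6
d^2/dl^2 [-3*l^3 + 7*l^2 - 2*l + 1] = 14 - 18*l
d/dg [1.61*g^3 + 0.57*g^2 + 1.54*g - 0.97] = 4.83*g^2 + 1.14*g + 1.54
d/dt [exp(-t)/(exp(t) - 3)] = (3 - 2*exp(t))*exp(-t)/(exp(2*t) - 6*exp(t) + 9)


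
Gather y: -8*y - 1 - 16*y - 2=-24*y - 3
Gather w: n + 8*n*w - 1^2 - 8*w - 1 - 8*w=n + w*(8*n - 16) - 2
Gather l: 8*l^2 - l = 8*l^2 - l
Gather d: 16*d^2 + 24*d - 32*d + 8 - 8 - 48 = 16*d^2 - 8*d - 48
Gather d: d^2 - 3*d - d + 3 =d^2 - 4*d + 3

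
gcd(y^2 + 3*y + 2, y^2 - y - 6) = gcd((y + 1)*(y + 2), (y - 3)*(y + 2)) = y + 2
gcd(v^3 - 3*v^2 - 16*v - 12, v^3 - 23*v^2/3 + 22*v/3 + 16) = v^2 - 5*v - 6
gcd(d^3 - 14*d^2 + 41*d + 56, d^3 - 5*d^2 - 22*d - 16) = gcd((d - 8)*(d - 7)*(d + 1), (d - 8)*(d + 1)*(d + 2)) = d^2 - 7*d - 8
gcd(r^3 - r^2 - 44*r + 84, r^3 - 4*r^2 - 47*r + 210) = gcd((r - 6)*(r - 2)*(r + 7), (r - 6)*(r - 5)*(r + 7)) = r^2 + r - 42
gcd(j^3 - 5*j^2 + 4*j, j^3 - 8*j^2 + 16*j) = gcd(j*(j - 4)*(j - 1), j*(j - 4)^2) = j^2 - 4*j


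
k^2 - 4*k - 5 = (k - 5)*(k + 1)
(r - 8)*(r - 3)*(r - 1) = r^3 - 12*r^2 + 35*r - 24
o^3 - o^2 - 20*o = o*(o - 5)*(o + 4)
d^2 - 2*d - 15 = (d - 5)*(d + 3)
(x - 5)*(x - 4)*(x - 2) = x^3 - 11*x^2 + 38*x - 40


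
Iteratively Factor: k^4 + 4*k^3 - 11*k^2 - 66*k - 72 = (k + 3)*(k^3 + k^2 - 14*k - 24) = (k - 4)*(k + 3)*(k^2 + 5*k + 6) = (k - 4)*(k + 3)^2*(k + 2)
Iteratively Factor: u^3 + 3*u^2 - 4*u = (u - 1)*(u^2 + 4*u) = (u - 1)*(u + 4)*(u)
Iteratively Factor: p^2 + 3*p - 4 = (p + 4)*(p - 1)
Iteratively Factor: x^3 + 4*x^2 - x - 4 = (x + 1)*(x^2 + 3*x - 4) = (x - 1)*(x + 1)*(x + 4)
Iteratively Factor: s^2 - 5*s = (s)*(s - 5)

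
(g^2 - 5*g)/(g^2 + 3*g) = (g - 5)/(g + 3)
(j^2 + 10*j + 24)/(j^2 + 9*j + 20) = (j + 6)/(j + 5)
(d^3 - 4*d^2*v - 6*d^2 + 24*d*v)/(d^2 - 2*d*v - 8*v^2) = d*(d - 6)/(d + 2*v)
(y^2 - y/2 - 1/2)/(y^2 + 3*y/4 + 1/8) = 4*(y - 1)/(4*y + 1)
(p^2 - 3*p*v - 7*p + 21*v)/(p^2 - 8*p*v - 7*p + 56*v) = (p - 3*v)/(p - 8*v)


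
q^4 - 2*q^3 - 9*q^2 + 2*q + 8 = (q - 4)*(q - 1)*(q + 1)*(q + 2)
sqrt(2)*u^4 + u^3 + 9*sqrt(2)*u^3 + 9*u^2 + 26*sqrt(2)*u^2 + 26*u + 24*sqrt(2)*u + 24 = (u + 2)*(u + 3)*(u + 4)*(sqrt(2)*u + 1)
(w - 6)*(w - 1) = w^2 - 7*w + 6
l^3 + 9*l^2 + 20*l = l*(l + 4)*(l + 5)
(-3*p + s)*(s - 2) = -3*p*s + 6*p + s^2 - 2*s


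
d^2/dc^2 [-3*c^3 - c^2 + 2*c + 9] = -18*c - 2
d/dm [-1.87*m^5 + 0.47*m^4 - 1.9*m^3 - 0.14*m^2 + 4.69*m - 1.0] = -9.35*m^4 + 1.88*m^3 - 5.7*m^2 - 0.28*m + 4.69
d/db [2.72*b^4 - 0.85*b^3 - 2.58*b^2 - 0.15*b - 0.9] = 10.88*b^3 - 2.55*b^2 - 5.16*b - 0.15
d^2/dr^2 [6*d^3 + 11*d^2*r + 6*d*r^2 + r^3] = 12*d + 6*r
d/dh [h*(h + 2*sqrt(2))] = 2*h + 2*sqrt(2)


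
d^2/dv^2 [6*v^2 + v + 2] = 12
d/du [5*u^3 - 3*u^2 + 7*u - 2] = 15*u^2 - 6*u + 7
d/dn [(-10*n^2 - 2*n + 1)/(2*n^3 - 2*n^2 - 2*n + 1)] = 2*n*(10*n^3 + 4*n^2 + 5*n - 8)/(4*n^6 - 8*n^5 - 4*n^4 + 12*n^3 - 4*n + 1)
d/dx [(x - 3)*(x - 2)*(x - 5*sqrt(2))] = 3*x^2 - 10*sqrt(2)*x - 10*x + 6 + 25*sqrt(2)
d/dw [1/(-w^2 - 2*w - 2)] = 2*(w + 1)/(w^2 + 2*w + 2)^2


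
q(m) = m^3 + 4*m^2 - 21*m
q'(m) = 3*m^2 + 8*m - 21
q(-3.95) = 83.73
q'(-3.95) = -5.79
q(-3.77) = 82.44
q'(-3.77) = -8.52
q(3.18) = 5.83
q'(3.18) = 34.78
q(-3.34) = 77.50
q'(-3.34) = -14.25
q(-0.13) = 2.80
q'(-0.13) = -21.99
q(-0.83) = 19.61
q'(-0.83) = -25.57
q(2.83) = -4.73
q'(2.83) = 25.67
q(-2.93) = 70.72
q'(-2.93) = -18.69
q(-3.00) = 72.00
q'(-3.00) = -18.00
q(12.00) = 2052.00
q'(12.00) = 507.00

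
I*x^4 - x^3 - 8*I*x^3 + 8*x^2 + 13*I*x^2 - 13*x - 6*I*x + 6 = (x - 6)*(x - 1)*(x + I)*(I*x - I)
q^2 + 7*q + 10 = (q + 2)*(q + 5)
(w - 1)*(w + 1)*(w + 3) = w^3 + 3*w^2 - w - 3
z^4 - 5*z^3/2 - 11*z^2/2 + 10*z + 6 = (z - 3)*(z - 2)*(z + 1/2)*(z + 2)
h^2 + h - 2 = (h - 1)*(h + 2)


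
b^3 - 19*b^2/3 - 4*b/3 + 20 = (b - 6)*(b - 2)*(b + 5/3)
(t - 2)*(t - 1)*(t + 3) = t^3 - 7*t + 6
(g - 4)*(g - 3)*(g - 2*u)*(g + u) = g^4 - g^3*u - 7*g^3 - 2*g^2*u^2 + 7*g^2*u + 12*g^2 + 14*g*u^2 - 12*g*u - 24*u^2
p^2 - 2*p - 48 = (p - 8)*(p + 6)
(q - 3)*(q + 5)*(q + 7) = q^3 + 9*q^2 - q - 105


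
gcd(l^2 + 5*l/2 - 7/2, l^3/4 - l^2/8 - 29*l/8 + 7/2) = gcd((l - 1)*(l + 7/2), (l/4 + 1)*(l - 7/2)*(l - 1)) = l - 1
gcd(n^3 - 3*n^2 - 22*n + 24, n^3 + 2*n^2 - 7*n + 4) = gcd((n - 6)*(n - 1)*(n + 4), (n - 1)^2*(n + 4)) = n^2 + 3*n - 4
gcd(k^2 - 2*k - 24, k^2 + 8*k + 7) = 1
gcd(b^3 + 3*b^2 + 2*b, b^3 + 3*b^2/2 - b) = b^2 + 2*b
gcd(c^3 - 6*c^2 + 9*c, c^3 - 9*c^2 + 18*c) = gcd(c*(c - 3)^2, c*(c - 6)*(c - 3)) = c^2 - 3*c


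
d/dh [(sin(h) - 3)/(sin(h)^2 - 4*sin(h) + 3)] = -cos(h)/(sin(h) - 1)^2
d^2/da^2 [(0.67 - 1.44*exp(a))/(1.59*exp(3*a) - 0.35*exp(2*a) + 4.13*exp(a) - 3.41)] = (-14.561856*exp(6*a) + 17.648523*exp(5*a) + 33.546387*exp(4*a) - 94.45181*exp(3*a) + 40.100442*exp(2*a) - 12.050409*exp(a) - 7.308653)*exp(a)/(4.019679*exp(9*a) - 2.654505*exp(8*a) + 31.907484*exp(7*a) - 39.695408*exp(6*a) + 94.265178*exp(5*a) - 153.517602*exp(4*a) + 155.485964*exp(3*a) - 186.701592*exp(2*a) + 144.072159*exp(a) - 39.651821)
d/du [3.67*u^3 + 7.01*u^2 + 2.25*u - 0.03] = 11.01*u^2 + 14.02*u + 2.25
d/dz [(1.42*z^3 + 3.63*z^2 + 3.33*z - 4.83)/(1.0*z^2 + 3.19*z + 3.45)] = (1.42*z^4 + 9.0596*z^3 + 22.9467*z^2 + 34.707*z + 26.8962)/(1.0*z^4 + 6.38*z^3 + 17.0761*z^2 + 22.011*z + 11.9025)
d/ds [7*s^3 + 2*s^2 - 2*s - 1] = 21*s^2 + 4*s - 2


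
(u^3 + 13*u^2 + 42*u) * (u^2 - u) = u^5 + 12*u^4 + 29*u^3 - 42*u^2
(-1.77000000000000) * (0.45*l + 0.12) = -0.7965*l - 0.2124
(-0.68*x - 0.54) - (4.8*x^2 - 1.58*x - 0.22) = -4.8*x^2 + 0.9*x - 0.32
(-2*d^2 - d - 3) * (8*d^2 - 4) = -16*d^4 - 8*d^3 - 16*d^2 + 4*d + 12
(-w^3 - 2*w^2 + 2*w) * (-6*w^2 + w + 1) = 6*w^5 + 11*w^4 - 15*w^3 + 2*w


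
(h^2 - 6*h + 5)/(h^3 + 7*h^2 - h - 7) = (h - 5)/(h^2 + 8*h + 7)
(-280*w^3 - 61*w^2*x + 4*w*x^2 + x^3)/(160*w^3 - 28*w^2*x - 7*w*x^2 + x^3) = (7*w + x)/(-4*w + x)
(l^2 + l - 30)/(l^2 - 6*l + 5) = (l + 6)/(l - 1)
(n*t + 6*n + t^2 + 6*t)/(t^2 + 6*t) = (n + t)/t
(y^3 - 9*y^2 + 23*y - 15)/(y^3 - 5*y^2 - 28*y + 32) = (y^2 - 8*y + 15)/(y^2 - 4*y - 32)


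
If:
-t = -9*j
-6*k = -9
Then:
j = t/9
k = 3/2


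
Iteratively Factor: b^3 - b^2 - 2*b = (b)*(b^2 - b - 2) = b*(b - 2)*(b + 1)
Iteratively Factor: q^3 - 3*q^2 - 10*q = (q - 5)*(q^2 + 2*q) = (q - 5)*(q + 2)*(q)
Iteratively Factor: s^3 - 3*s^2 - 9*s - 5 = (s + 1)*(s^2 - 4*s - 5) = (s - 5)*(s + 1)*(s + 1)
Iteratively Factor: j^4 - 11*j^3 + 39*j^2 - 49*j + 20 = (j - 4)*(j^3 - 7*j^2 + 11*j - 5) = (j - 4)*(j - 1)*(j^2 - 6*j + 5) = (j - 4)*(j - 1)^2*(j - 5)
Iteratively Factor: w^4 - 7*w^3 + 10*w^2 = (w - 5)*(w^3 - 2*w^2) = w*(w - 5)*(w^2 - 2*w) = w*(w - 5)*(w - 2)*(w)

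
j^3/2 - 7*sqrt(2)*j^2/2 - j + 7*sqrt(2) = (j/2 + sqrt(2)/2)*(j - 7*sqrt(2))*(j - sqrt(2))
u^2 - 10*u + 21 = (u - 7)*(u - 3)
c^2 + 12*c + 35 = (c + 5)*(c + 7)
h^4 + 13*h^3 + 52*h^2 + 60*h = h*(h + 2)*(h + 5)*(h + 6)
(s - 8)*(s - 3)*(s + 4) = s^3 - 7*s^2 - 20*s + 96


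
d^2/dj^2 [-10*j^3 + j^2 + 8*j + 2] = 2 - 60*j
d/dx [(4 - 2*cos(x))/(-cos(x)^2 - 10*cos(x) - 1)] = 2*(cos(x)^2 - 4*cos(x) - 21)*sin(x)/(cos(x)^2 + 10*cos(x) + 1)^2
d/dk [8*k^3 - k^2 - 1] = 2*k*(12*k - 1)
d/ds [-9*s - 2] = -9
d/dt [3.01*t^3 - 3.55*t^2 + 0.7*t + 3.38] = 9.03*t^2 - 7.1*t + 0.7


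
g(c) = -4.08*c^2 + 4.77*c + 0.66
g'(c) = 4.77 - 8.16*c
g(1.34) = -0.27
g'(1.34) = -6.16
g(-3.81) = -76.74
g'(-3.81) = 35.86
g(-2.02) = -25.62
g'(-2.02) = 21.25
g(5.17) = -83.73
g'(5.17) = -37.42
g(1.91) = -5.11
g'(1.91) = -10.82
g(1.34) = -0.27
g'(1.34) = -6.16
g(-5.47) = -147.51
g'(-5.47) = 49.41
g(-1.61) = -17.60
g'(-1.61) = 17.91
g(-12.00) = -644.10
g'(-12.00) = 102.69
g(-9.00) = -372.75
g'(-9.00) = 78.21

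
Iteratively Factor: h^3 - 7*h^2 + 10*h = (h)*(h^2 - 7*h + 10) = h*(h - 5)*(h - 2)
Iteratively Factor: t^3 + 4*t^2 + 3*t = (t + 1)*(t^2 + 3*t) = t*(t + 1)*(t + 3)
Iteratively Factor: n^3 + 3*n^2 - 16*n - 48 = (n + 3)*(n^2 - 16) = (n + 3)*(n + 4)*(n - 4)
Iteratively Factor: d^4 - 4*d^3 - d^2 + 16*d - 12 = (d + 2)*(d^3 - 6*d^2 + 11*d - 6) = (d - 2)*(d + 2)*(d^2 - 4*d + 3) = (d - 2)*(d - 1)*(d + 2)*(d - 3)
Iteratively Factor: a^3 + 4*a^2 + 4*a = (a + 2)*(a^2 + 2*a) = a*(a + 2)*(a + 2)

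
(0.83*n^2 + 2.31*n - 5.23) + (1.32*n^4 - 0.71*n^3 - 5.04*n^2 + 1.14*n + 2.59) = 1.32*n^4 - 0.71*n^3 - 4.21*n^2 + 3.45*n - 2.64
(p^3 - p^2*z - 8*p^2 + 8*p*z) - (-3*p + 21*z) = p^3 - p^2*z - 8*p^2 + 8*p*z + 3*p - 21*z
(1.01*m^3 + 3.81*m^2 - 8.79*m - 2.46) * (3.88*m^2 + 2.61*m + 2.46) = 3.9188*m^5 + 17.4189*m^4 - 21.6765*m^3 - 23.1141*m^2 - 28.044*m - 6.0516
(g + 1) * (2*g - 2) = 2*g^2 - 2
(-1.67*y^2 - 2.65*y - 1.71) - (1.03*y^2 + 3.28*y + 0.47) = -2.7*y^2 - 5.93*y - 2.18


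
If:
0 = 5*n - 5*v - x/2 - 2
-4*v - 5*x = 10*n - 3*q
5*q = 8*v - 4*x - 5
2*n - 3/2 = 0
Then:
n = 3/4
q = 163/187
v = 91/187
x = -511/374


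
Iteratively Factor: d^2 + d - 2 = (d + 2)*(d - 1)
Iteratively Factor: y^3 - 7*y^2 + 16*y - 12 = (y - 2)*(y^2 - 5*y + 6) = (y - 3)*(y - 2)*(y - 2)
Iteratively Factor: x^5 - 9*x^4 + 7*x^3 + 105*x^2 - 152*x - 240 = (x - 5)*(x^4 - 4*x^3 - 13*x^2 + 40*x + 48) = (x - 5)*(x - 4)*(x^3 - 13*x - 12) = (x - 5)*(x - 4)^2*(x^2 + 4*x + 3) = (x - 5)*(x - 4)^2*(x + 1)*(x + 3)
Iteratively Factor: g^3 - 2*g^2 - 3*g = (g - 3)*(g^2 + g) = g*(g - 3)*(g + 1)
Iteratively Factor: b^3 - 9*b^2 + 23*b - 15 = (b - 3)*(b^2 - 6*b + 5) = (b - 3)*(b - 1)*(b - 5)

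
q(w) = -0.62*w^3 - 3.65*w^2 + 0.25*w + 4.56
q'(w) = -1.86*w^2 - 7.3*w + 0.25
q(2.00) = -14.50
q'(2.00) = -21.79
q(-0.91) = 1.78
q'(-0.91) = 5.35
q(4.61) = -132.60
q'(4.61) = -72.93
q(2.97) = -43.14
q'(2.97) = -37.84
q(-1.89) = -4.76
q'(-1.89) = 7.40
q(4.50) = -124.72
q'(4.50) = -70.26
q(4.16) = -102.20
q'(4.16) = -62.31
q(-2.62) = -10.00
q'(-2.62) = 6.61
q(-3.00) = -12.30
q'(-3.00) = 5.41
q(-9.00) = 158.64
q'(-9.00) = -84.71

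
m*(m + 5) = m^2 + 5*m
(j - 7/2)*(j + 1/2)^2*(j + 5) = j^4 + 5*j^3/2 - 63*j^2/4 - 137*j/8 - 35/8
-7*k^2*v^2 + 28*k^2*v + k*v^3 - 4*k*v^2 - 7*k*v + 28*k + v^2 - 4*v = (-7*k + v)*(v - 4)*(k*v + 1)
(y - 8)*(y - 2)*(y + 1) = y^3 - 9*y^2 + 6*y + 16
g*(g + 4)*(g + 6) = g^3 + 10*g^2 + 24*g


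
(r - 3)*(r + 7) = r^2 + 4*r - 21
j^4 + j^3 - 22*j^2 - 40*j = j*(j - 5)*(j + 2)*(j + 4)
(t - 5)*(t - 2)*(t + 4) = t^3 - 3*t^2 - 18*t + 40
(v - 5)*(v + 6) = v^2 + v - 30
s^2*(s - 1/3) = s^3 - s^2/3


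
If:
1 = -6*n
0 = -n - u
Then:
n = -1/6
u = 1/6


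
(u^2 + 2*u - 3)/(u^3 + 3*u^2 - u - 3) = 1/(u + 1)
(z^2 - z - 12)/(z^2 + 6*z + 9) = (z - 4)/(z + 3)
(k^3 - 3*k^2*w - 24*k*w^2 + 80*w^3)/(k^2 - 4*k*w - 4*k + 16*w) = (k^2 + k*w - 20*w^2)/(k - 4)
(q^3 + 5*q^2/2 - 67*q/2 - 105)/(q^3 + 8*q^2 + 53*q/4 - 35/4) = 2*(q - 6)/(2*q - 1)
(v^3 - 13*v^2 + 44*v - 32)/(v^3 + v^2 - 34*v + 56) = (v^2 - 9*v + 8)/(v^2 + 5*v - 14)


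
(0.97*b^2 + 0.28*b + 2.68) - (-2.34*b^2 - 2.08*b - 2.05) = 3.31*b^2 + 2.36*b + 4.73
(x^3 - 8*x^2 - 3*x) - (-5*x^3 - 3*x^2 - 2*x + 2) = 6*x^3 - 5*x^2 - x - 2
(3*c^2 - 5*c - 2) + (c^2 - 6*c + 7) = 4*c^2 - 11*c + 5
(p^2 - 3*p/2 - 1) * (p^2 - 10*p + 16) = p^4 - 23*p^3/2 + 30*p^2 - 14*p - 16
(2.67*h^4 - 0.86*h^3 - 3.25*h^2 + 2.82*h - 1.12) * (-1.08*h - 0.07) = -2.8836*h^5 + 0.7419*h^4 + 3.5702*h^3 - 2.8181*h^2 + 1.0122*h + 0.0784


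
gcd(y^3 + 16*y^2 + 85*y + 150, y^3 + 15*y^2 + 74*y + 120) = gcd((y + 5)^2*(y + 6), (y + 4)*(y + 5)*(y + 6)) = y^2 + 11*y + 30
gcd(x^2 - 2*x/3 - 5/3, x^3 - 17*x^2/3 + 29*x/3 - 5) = x - 5/3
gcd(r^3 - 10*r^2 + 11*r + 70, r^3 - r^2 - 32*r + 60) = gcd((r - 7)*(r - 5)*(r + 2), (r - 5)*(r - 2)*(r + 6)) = r - 5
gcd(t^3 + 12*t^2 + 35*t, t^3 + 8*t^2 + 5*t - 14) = t + 7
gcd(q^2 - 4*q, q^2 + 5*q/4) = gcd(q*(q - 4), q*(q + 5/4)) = q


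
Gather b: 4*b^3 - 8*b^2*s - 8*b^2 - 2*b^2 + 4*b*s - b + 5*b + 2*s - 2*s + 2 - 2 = 4*b^3 + b^2*(-8*s - 10) + b*(4*s + 4)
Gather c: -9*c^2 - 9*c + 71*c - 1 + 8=-9*c^2 + 62*c + 7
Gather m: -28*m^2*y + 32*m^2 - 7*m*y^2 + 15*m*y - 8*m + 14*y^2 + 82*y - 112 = m^2*(32 - 28*y) + m*(-7*y^2 + 15*y - 8) + 14*y^2 + 82*y - 112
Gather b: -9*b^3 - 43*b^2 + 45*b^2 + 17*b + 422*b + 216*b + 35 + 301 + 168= -9*b^3 + 2*b^2 + 655*b + 504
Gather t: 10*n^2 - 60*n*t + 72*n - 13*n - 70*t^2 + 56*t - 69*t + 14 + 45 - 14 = 10*n^2 + 59*n - 70*t^2 + t*(-60*n - 13) + 45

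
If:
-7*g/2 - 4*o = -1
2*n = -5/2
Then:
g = 2/7 - 8*o/7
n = -5/4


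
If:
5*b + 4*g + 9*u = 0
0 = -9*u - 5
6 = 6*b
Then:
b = 1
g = 0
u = -5/9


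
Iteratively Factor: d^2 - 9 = (d - 3)*(d + 3)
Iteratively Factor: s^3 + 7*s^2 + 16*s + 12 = (s + 2)*(s^2 + 5*s + 6) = (s + 2)^2*(s + 3)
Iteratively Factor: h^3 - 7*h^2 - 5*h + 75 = (h + 3)*(h^2 - 10*h + 25) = (h - 5)*(h + 3)*(h - 5)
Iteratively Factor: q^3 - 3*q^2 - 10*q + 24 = (q - 4)*(q^2 + q - 6) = (q - 4)*(q + 3)*(q - 2)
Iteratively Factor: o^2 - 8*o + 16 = (o - 4)*(o - 4)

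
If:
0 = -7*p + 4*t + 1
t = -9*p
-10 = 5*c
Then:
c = -2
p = 1/43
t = -9/43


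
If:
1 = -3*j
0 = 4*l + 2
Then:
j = -1/3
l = -1/2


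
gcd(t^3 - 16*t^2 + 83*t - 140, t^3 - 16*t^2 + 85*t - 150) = t - 5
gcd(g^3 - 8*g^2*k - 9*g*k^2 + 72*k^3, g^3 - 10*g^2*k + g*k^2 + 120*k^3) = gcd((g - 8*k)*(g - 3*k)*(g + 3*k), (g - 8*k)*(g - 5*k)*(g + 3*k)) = g^2 - 5*g*k - 24*k^2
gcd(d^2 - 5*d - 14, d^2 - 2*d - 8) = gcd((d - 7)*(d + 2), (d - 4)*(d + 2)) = d + 2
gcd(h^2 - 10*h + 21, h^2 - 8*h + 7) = h - 7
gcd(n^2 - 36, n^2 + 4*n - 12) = n + 6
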